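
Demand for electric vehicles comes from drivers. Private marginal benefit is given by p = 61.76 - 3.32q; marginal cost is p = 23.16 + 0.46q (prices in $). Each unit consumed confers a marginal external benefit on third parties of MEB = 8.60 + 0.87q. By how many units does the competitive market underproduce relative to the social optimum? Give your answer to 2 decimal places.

6.01 units

Market equilibrium (private): 23.16 + 0.46q = 61.76 - 3.32q → q_m = 10.2116.
Social marginal benefit = demand + MEB = 70.36 - 2.45q.
Set SMB = MC: 70.36 - 2.45q = 23.16 + 0.46q → q* = 16.2199.
Gap = |10.2116 − 16.2199| = 6.0083.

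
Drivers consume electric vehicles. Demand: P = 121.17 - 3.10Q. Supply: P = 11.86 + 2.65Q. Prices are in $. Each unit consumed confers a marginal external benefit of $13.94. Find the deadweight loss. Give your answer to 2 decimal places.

DWL = $16.90

Market equilibrium (private): 11.86 + 2.65Q = 121.17 - 3.10Q → Q_m = 19.0104.
Social marginal benefit = demand + MEB = 135.11 - 3.10Q.
Set SMB = MC: 135.11 - 3.10Q = 11.86 + 2.65Q → Q* = 21.4348.
The welfare-loss triangle has base |Q_m − Q*| and height MEB(Q_m) (the vertical gap between SMB and MC is zero at Q* and MEB at Q_m).
DWL = ½ × 2.4244 × 13.9400 = 16.8981.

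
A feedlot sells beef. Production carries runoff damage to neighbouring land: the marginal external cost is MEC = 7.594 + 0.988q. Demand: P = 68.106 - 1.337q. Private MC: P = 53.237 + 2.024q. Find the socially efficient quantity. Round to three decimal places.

q* = 1.673

Social marginal cost = private MC + MEC = 60.831 + 3.012q.
Set SMC = demand: 60.831 + 3.012q = 68.106 - 1.337q → q* = 1.6728.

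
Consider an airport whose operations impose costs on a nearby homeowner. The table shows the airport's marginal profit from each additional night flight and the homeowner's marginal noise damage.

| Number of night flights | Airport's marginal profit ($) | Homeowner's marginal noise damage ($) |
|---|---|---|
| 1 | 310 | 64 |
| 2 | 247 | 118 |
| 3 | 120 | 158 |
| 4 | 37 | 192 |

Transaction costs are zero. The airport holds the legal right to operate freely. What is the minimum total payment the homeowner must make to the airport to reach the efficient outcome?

Left alone the airport would choose level 4 (marginal profit stays positive).
Efficient level: k* = 2 (marginal profit ≥ marginal noise damage through 2).
The homeowner must at least cover the airport's forgone profit from cutting 4→2: 120 + 37 = 157.

$157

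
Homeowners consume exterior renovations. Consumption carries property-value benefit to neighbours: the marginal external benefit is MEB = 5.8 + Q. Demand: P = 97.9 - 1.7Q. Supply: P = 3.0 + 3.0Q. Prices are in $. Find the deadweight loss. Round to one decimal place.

Market equilibrium (private): 3.0 + 3.0Q = 97.9 - 1.7Q → Q_m = 20.1915.
Social marginal benefit = demand + MEB = 103.7 - 0.7Q.
Set SMB = MC: 103.7 - 0.7Q = 3.0 + 3.0Q → Q* = 27.2162.
Between Q* and Q_m the wedge SMB − MC runs linearly from 0 to MEB(Q_m), so the loss is a triangle.
DWL = ½ × 7.0247 × 25.9915 = 91.2912.

DWL = $91.3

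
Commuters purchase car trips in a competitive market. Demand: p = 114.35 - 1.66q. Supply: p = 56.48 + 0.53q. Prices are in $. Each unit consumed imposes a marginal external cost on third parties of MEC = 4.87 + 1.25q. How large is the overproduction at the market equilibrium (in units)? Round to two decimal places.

Market equilibrium (private): 56.48 + 0.53q = 114.35 - 1.66q → q_m = 26.4247.
Social marginal benefit = demand − MEC = 109.48 - 2.91q.
Set SMB = MC: 109.48 - 2.91q = 56.48 + 0.53q → q* = 15.4070.
Gap = |26.4247 − 15.4070| = 11.0177.

11.02 units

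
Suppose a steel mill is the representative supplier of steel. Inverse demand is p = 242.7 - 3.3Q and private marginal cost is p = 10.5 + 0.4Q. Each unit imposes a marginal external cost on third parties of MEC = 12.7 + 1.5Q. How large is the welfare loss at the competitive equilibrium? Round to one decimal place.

Market equilibrium (private): 10.5 + 0.4Q = 242.7 - 3.3Q → Q_m = 62.7568.
Social marginal cost = private MC + MEC = 23.2 + 1.9Q.
Set SMC = demand: 23.2 + 1.9Q = 242.7 - 3.3Q → Q* = 42.2115.
The loss is the area between SMC and demand from Q* to Q_m; with linear curves that's a triangle of height MEC(Q_m).
DWL = ½ × 20.5453 × 106.8351 = 1097.4796.

DWL = 1097.5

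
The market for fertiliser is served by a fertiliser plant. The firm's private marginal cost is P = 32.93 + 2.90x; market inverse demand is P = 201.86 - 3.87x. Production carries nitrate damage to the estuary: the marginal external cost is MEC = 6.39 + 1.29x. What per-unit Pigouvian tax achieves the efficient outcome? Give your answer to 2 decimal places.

tax = 32.40 per unit

Social marginal cost = private MC + MEC = 39.32 + 4.19x.
Set SMC = demand: 39.32 + 4.19x = 201.86 - 3.87x → x* = 20.1663.
The Pigouvian tax equals MEC at x*: 6.39 + 1.29×20.1663 = 32.4045.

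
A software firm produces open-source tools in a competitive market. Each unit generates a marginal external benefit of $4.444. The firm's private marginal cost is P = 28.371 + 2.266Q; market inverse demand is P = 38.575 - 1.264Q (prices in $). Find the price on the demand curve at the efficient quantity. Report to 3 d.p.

P = $33.330

Social marginal cost = private MC − MEB = 23.927 + 2.266Q.
Set SMC = demand: 23.927 + 2.266Q = 38.575 - 1.264Q → Q* = 4.1496.
Consumer price on the demand curve at Q*: 38.575 − 1.264×4.1496 = 33.3299.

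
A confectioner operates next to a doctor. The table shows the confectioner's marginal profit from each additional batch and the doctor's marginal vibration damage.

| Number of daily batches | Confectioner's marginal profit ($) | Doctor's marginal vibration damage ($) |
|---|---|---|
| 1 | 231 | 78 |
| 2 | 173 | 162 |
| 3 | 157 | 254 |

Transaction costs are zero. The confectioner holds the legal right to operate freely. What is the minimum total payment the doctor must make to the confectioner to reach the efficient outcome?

Left alone the confectioner would choose level 3 (marginal profit stays positive).
Efficient level: k* = 2 (marginal profit ≥ marginal vibration damage through 2).
The doctor must at least cover the confectioner's forgone profit from cutting 3→2: 157 = 157.

$157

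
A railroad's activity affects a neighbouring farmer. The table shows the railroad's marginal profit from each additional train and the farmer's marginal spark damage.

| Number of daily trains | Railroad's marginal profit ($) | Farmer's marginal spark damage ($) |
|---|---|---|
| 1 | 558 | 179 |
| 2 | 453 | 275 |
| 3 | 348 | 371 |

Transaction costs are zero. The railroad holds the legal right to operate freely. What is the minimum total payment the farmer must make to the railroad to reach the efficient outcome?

Left alone the railroad would choose level 3 (marginal profit stays positive).
Efficient level: k* = 2 (marginal profit ≥ marginal spark damage through 2).
The farmer must at least cover the railroad's forgone profit from cutting 3→2: 348 = 348.

$348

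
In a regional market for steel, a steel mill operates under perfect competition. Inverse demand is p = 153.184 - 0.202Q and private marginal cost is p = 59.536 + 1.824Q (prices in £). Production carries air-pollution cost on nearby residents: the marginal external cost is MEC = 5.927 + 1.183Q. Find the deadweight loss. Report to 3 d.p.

DWL = £572.366

Market equilibrium (private): 59.536 + 1.824Q = 153.184 - 0.202Q → Q_m = 46.2231.
Social marginal cost = private MC + MEC = 65.463 + 3.007Q.
Set SMC = demand: 65.463 + 3.007Q = 153.184 - 0.202Q → Q* = 27.3359.
Height of the DWL triangle at Q_m is SMC(Q_m) − demand(Q_m) = MEC(Q_m) = 60.6089.
DWL = ½ × 18.8872 × 60.6089 = 572.3662.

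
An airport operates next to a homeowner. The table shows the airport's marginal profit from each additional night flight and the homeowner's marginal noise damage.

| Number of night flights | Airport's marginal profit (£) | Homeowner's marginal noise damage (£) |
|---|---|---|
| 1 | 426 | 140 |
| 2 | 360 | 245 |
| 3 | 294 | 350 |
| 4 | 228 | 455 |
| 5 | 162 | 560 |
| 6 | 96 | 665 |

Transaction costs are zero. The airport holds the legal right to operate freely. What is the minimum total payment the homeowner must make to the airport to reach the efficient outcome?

Left alone the airport would choose level 6 (marginal profit stays positive).
Efficient level: k* = 2 (marginal profit ≥ marginal noise damage through 2).
The homeowner must at least cover the airport's forgone profit from cutting 6→2: 294 + 228 + 162 + 96 = 780.

£780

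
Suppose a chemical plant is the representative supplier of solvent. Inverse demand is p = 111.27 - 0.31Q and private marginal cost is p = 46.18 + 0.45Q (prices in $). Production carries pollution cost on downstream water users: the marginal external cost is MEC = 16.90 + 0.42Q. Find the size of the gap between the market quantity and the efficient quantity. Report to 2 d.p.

44.81 units

Market equilibrium (private): 46.18 + 0.45Q = 111.27 - 0.31Q → Q_m = 85.6447.
Social marginal cost = private MC + MEC = 63.08 + 0.87Q.
Set SMC = demand: 63.08 + 0.87Q = 111.27 - 0.31Q → Q* = 40.8390.
Gap = |85.6447 − 40.8390| = 44.8057.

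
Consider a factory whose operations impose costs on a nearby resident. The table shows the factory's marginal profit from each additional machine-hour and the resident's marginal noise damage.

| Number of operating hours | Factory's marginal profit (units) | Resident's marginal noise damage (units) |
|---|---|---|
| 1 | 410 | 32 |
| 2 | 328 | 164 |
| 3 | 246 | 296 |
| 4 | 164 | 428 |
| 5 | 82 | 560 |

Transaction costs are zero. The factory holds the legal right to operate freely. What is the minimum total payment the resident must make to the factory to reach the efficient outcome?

492

Left alone the factory would choose level 5 (marginal profit stays positive).
Efficient level: k* = 2 (marginal profit ≥ marginal noise damage through 2).
The resident must at least cover the factory's forgone profit from cutting 5→2: 246 + 164 + 82 = 492.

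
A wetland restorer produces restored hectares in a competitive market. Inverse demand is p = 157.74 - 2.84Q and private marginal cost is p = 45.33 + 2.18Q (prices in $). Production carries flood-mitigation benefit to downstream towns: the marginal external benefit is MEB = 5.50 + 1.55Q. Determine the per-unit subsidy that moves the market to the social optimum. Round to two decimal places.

Social marginal cost = private MC − MEB = 39.83 + 0.63Q.
Set SMC = demand: 39.83 + 0.63Q = 157.74 - 2.84Q → Q* = 33.9798.
The Pigouvian subsidy equals MEB at Q*: 5.50 + 1.55×33.9798 = 58.1687.

subsidy = $58.17 per unit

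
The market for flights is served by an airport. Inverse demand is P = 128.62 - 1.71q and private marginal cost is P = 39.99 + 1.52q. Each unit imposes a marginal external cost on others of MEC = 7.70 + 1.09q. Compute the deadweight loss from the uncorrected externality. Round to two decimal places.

Market equilibrium (private): 39.99 + 1.52q = 128.62 - 1.71q → q_m = 27.4396.
Social marginal cost = private MC + MEC = 47.69 + 2.61q.
Set SMC = demand: 47.69 + 2.61q = 128.62 - 1.71q → q* = 18.7338.
Height of the DWL triangle at q_m is SMC(q_m) − demand(q_m) = MEC(q_m) = 37.6092.
DWL = ½ × 8.7058 × 37.6092 = 163.7091.

DWL = 163.71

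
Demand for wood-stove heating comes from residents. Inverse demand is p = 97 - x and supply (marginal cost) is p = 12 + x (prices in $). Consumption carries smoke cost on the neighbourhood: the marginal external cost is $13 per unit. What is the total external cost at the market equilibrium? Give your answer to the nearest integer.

$553

Market equilibrium (private): 12 + x = 97 - x → x_m = 42.5000.
Total external cost = MEC × x_m = 13 × 42.5000 = 552.5000.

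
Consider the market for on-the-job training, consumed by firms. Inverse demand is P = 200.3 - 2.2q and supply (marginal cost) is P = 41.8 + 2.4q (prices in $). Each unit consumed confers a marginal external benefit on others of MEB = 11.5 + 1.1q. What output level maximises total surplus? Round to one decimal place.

q* = 48.6

Social marginal benefit = demand + MEB = 211.8 - 1.1q.
Set SMB = MC: 211.8 - 1.1q = 41.8 + 2.4q → q* = 48.5714.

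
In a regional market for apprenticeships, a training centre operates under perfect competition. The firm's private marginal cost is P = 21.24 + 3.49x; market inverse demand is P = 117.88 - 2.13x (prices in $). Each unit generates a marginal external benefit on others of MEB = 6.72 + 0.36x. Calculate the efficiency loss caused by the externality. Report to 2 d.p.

DWL = $15.84

Market equilibrium (private): 21.24 + 3.49x = 117.88 - 2.13x → x_m = 17.1957.
Social marginal cost = private MC − MEB = 14.52 + 3.13x.
Set SMC = demand: 14.52 + 3.13x = 117.88 - 2.13x → x* = 19.6502.
Height of the DWL triangle at x_m is demand(x_m) − SMC(x_m) = MEB(x_m) = 12.9105.
DWL = ½ × 2.4545 × 12.9105 = 15.8444.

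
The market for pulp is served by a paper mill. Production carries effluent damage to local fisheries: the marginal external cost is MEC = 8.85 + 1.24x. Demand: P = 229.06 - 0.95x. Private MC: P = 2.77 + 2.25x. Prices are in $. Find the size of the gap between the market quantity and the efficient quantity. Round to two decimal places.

Market equilibrium (private): 2.77 + 2.25x = 229.06 - 0.95x → x_m = 70.7156.
Social marginal cost = private MC + MEC = 11.62 + 3.49x.
Set SMC = demand: 11.62 + 3.49x = 229.06 - 0.95x → x* = 48.9730.
Gap = |70.7156 − 48.9730| = 21.7426.

21.74 units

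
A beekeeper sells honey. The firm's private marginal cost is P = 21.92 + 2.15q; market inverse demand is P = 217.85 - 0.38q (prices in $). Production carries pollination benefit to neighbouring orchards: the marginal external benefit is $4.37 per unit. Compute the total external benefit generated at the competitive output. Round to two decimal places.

$338.42

Market equilibrium (private): 21.92 + 2.15q = 217.85 - 0.38q → q_m = 77.4427.
Total external benefit = MEB × q_m = 4.37 × 77.4427 = 338.4246.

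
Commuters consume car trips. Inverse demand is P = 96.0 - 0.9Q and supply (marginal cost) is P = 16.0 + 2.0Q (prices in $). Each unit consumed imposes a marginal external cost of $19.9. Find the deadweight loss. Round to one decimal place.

DWL = $68.3

Market equilibrium (private): 16.0 + 2.0Q = 96.0 - 0.9Q → Q_m = 27.5862.
Social marginal benefit = demand − MEC = 76.1 - 0.9Q.
Set SMB = MC: 76.1 - 0.9Q = 16.0 + 2.0Q → Q* = 20.7241.
The loss is the area between SMB and MC from Q* to Q_m; with linear curves that's a triangle of height MEC(Q_m).
DWL = ½ × 6.8621 × 19.9000 = 68.2779.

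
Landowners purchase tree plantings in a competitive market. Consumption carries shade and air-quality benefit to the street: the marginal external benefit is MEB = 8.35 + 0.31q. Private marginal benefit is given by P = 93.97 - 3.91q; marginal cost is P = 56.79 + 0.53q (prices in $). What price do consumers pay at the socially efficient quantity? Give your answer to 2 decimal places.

Social marginal benefit = demand + MEB = 102.32 - 3.60q.
Set SMB = MC: 102.32 - 3.60q = 56.79 + 0.53q → q* = 11.0242.
Consumer price on the demand curve at q*: 93.97 − 3.91×11.0242 = 50.8654.

P = $50.87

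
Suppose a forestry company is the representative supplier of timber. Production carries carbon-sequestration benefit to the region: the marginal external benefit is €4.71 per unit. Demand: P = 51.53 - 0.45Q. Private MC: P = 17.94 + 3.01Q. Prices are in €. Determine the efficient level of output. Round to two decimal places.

Q* = 11.07

Social marginal cost = private MC − MEB = 13.23 + 3.01Q.
Set SMC = demand: 13.23 + 3.01Q = 51.53 - 0.45Q → Q* = 11.0694.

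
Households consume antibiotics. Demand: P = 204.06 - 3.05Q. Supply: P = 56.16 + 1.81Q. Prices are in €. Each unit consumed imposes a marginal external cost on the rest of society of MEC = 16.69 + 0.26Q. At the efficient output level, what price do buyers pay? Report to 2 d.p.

Social marginal benefit = demand − MEC = 187.37 - 3.31Q.
Set SMB = MC: 187.37 - 3.31Q = 56.16 + 1.81Q → Q* = 25.6270.
Consumer price on the demand curve at Q*: 204.06 − 3.05×25.6270 = 125.8977.

P = €125.90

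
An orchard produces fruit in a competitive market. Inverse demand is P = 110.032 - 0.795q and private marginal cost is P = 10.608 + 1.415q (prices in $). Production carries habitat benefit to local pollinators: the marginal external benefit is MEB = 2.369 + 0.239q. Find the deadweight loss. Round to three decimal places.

DWL = $43.675

Market equilibrium (private): 10.608 + 1.415q = 110.032 - 0.795q → q_m = 44.9882.
Social marginal cost = private MC − MEB = 8.239 + 1.176q.
Set SMC = demand: 8.239 + 1.176q = 110.032 - 0.795q → q* = 51.6454.
The loss is the area between SMC and demand from q* to q_m; with linear curves that's a triangle of height MEB(q_m).
DWL = ½ × 6.6572 × 13.1212 = 43.6752.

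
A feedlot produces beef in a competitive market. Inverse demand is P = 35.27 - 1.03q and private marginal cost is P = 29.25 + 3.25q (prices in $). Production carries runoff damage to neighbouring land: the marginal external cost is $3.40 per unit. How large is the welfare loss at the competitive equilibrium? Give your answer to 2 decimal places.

DWL = $1.35

Market equilibrium (private): 29.25 + 3.25q = 35.27 - 1.03q → q_m = 1.4065.
Social marginal cost = private MC + MEC = 32.65 + 3.25q.
Set SMC = demand: 32.65 + 3.25q = 35.27 - 1.03q → q* = 0.6121.
The loss is the area between SMC and demand from q* to q_m; with linear curves that's a triangle of height MEC(q_m).
DWL = ½ × 0.7944 × 3.4000 = 1.3505.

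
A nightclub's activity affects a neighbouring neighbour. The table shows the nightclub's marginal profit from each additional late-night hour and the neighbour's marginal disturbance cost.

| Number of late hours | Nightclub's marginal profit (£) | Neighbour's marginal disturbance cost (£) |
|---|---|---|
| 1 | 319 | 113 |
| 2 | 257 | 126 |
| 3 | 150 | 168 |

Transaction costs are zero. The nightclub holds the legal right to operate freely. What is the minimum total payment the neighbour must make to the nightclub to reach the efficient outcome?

Left alone the nightclub would choose level 3 (marginal profit stays positive).
Efficient level: k* = 2 (marginal profit ≥ marginal disturbance cost through 2).
The neighbour must at least cover the nightclub's forgone profit from cutting 3→2: 150 = 150.

£150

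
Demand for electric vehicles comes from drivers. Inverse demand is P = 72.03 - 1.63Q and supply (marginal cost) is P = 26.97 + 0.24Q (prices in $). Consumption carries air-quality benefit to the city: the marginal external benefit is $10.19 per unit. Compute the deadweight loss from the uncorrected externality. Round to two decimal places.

Market equilibrium (private): 26.97 + 0.24Q = 72.03 - 1.63Q → Q_m = 24.0963.
Social marginal benefit = demand + MEB = 82.22 - 1.63Q.
Set SMB = MC: 82.22 - 1.63Q = 26.97 + 0.24Q → Q* = 29.5455.
Between Q* and Q_m the wedge SMB − MC runs linearly from 0 to MEB(Q_m), so the loss is a triangle.
DWL = ½ × 5.4492 × 10.1900 = 27.7637.

DWL = $27.76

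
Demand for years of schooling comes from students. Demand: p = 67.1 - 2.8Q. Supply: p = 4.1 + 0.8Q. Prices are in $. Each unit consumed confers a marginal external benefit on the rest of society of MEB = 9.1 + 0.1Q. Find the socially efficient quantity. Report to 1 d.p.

Q* = 20.6

Social marginal benefit = demand + MEB = 76.2 - 2.7Q.
Set SMB = MC: 76.2 - 2.7Q = 4.1 + 0.8Q → Q* = 20.6000.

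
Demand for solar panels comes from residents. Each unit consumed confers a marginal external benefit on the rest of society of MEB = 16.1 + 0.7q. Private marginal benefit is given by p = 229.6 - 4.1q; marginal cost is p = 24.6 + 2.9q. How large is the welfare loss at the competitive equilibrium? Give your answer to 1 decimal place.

DWL = 106.3

Market equilibrium (private): 24.6 + 2.9q = 229.6 - 4.1q → q_m = 29.2857.
Social marginal benefit = demand + MEB = 245.7 - 3.4q.
Set SMB = MC: 245.7 - 3.4q = 24.6 + 2.9q → q* = 35.0952.
Between q* and q_m the wedge SMB − MC runs linearly from 0 to MEB(q_m), so the loss is a triangle.
DWL = ½ × 5.8095 × 36.6000 = 106.3139.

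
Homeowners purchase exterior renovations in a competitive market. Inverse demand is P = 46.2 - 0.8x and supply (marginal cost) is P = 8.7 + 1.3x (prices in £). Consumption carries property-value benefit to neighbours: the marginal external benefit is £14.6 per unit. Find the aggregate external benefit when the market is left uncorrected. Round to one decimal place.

£260.7

Market equilibrium (private): 8.7 + 1.3x = 46.2 - 0.8x → x_m = 17.8571.
Total external benefit = MEB × x_m = 14.6 × 17.8571 = 260.7137.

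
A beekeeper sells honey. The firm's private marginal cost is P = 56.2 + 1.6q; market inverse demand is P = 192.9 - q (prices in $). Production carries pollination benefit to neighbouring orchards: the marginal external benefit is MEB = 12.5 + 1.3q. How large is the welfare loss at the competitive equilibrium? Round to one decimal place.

DWL = $2514.1

Market equilibrium (private): 56.2 + 1.6q = 192.9 - q → q_m = 52.5769.
Social marginal cost = private MC − MEB = 43.7 + 0.3q.
Set SMC = demand: 43.7 + 0.3q = 192.9 - q → q* = 114.7692.
The welfare-loss triangle has base |q_m − q*| and height MEB(q_m) (the vertical gap between SMC and demand is zero at q* and MEB at q_m).
DWL = ½ × 62.1923 × 80.8500 = 2514.1237.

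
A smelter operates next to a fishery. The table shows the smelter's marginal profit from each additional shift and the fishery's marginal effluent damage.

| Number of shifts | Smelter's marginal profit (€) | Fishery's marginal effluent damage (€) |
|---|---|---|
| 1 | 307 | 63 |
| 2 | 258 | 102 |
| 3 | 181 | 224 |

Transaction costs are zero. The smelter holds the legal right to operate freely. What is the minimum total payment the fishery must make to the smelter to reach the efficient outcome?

Left alone the smelter would choose level 3 (marginal profit stays positive).
Efficient level: k* = 2 (marginal profit ≥ marginal effluent damage through 2).
The fishery must at least cover the smelter's forgone profit from cutting 3→2: 181 = 181.

€181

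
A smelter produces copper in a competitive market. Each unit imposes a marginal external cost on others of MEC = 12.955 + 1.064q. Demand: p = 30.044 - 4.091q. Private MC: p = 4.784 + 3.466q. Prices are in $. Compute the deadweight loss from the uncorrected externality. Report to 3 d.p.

Market equilibrium (private): 4.784 + 3.466q = 30.044 - 4.091q → q_m = 3.3426.
Social marginal cost = private MC + MEC = 17.739 + 4.530q.
Set SMC = demand: 17.739 + 4.530q = 30.044 - 4.091q → q* = 1.4273.
Height of the DWL triangle at q_m is SMC(q_m) − demand(q_m) = MEC(q_m) = 16.5115.
DWL = ½ × 1.9153 × 16.5115 = 15.8122.

DWL = $15.812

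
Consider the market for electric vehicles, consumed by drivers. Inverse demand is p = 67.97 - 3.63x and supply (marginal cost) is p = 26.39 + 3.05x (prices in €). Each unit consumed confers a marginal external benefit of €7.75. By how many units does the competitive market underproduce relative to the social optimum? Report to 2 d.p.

Market equilibrium (private): 26.39 + 3.05x = 67.97 - 3.63x → x_m = 6.2246.
Social marginal benefit = demand + MEB = 75.72 - 3.63x.
Set SMB = MC: 75.72 - 3.63x = 26.39 + 3.05x → x* = 7.3847.
Gap = |6.2246 − 7.3847| = 1.1601.

1.16 units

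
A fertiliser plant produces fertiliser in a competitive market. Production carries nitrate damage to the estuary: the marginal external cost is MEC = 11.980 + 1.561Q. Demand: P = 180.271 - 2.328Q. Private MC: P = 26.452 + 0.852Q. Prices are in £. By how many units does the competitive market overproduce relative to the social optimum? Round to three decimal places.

Market equilibrium (private): 26.452 + 0.852Q = 180.271 - 2.328Q → Q_m = 48.3708.
Social marginal cost = private MC + MEC = 38.432 + 2.413Q.
Set SMC = demand: 38.432 + 2.413Q = 180.271 - 2.328Q → Q* = 29.9175.
Gap = |48.3708 − 29.9175| = 18.4533.

18.453 units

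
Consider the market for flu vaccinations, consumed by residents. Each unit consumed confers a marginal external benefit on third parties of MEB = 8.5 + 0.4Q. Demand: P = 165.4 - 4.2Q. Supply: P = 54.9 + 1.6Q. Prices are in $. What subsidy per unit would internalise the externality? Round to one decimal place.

subsidy = $17.3 per unit

Social marginal benefit = demand + MEB = 173.9 - 3.8Q.
Set SMB = MC: 173.9 - 3.8Q = 54.9 + 1.6Q → Q* = 22.0370.
The Pigouvian subsidy equals MEB at Q*: 8.5 + 0.4×22.0370 = 17.3148.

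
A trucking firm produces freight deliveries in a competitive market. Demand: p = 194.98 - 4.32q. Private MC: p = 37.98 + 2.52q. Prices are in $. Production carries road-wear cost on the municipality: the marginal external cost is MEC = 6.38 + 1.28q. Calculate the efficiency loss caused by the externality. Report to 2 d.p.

DWL = $78.74

Market equilibrium (private): 37.98 + 2.52q = 194.98 - 4.32q → q_m = 22.9532.
Social marginal cost = private MC + MEC = 44.36 + 3.80q.
Set SMC = demand: 44.36 + 3.80q = 194.98 - 4.32q → q* = 18.5493.
Between q* and q_m the wedge SMC − demand runs linearly from 0 to MEC(q_m), so the loss is a triangle.
DWL = ½ × 4.4039 × 35.7601 = 78.7420.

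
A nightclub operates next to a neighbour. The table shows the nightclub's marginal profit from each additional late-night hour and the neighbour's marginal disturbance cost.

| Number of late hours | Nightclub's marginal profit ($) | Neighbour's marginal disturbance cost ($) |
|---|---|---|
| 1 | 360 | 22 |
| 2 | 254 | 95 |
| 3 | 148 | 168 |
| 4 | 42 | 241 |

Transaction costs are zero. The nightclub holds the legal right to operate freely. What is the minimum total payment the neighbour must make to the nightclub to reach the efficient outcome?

$190

Left alone the nightclub would choose level 4 (marginal profit stays positive).
Efficient level: k* = 2 (marginal profit ≥ marginal disturbance cost through 2).
The neighbour must at least cover the nightclub's forgone profit from cutting 4→2: 148 + 42 = 190.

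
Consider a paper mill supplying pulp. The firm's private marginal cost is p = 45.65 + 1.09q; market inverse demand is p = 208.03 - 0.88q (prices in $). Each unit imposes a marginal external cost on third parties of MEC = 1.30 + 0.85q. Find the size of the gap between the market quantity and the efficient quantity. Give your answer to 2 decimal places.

25.31 units

Market equilibrium (private): 45.65 + 1.09q = 208.03 - 0.88q → q_m = 82.4264.
Social marginal cost = private MC + MEC = 46.95 + 1.94q.
Set SMC = demand: 46.95 + 1.94q = 208.03 - 0.88q → q* = 57.1206.
Gap = |82.4264 − 57.1206| = 25.3058.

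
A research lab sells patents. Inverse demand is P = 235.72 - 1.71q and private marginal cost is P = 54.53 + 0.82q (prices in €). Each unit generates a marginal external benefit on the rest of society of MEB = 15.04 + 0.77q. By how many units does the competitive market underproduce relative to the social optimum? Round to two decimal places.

Market equilibrium (private): 54.53 + 0.82q = 235.72 - 1.71q → q_m = 71.6166.
Social marginal cost = private MC − MEB = 39.49 + 0.05q.
Set SMC = demand: 39.49 + 0.05q = 235.72 - 1.71q → q* = 111.4943.
Gap = |71.6166 − 111.4943| = 39.8777.

39.88 units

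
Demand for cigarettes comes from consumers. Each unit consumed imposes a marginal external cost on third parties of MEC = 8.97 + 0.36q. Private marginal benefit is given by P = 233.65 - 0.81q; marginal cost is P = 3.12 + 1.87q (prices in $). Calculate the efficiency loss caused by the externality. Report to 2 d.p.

DWL = $262.33

Market equilibrium (private): 3.12 + 1.87q = 233.65 - 0.81q → q_m = 86.0187.
Social marginal benefit = demand − MEC = 224.68 - 1.17q.
Set SMB = MC: 224.68 - 1.17q = 3.12 + 1.87q → q* = 72.8816.
Between q* and q_m the wedge MC − SMB runs linearly from 0 to MEC(q_m), so the loss is a triangle.
DWL = ½ × 13.1371 × 39.9367 = 262.3262.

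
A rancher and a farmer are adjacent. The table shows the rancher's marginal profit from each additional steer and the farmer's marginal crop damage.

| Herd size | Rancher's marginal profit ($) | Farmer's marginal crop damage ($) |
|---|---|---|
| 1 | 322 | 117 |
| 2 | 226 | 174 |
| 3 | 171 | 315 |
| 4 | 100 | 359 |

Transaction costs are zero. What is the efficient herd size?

Bargaining reaches the level where marginal profit last exceeds marginal crop damage.
That holds through level 2 (226 ≥ 174) but not at 3 (171 < 315).

2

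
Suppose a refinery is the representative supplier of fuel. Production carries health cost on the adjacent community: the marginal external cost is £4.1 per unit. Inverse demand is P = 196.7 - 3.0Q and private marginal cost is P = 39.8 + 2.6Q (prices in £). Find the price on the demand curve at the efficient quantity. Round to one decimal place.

Social marginal cost = private MC + MEC = 43.9 + 2.6Q.
Set SMC = demand: 43.9 + 2.6Q = 196.7 - 3.0Q → Q* = 27.2857.
Consumer price on the demand curve at Q*: 196.7 − 3.0×27.2857 = 114.8429.

P = £114.8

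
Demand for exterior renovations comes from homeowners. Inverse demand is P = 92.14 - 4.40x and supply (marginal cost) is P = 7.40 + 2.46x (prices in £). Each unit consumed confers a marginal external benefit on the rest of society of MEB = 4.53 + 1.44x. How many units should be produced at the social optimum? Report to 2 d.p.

Social marginal benefit = demand + MEB = 96.67 - 2.96x.
Set SMB = MC: 96.67 - 2.96x = 7.40 + 2.46x → x* = 16.4705.

x* = 16.47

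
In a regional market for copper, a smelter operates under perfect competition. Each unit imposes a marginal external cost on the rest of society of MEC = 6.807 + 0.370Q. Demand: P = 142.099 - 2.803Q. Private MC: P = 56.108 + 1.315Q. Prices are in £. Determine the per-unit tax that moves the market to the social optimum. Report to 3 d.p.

Social marginal cost = private MC + MEC = 62.915 + 1.685Q.
Set SMC = demand: 62.915 + 1.685Q = 142.099 - 2.803Q → Q* = 17.6435.
The Pigouvian tax equals MEC at Q*: 6.807 + 0.370×17.6435 = 13.3351.

tax = £13.335 per unit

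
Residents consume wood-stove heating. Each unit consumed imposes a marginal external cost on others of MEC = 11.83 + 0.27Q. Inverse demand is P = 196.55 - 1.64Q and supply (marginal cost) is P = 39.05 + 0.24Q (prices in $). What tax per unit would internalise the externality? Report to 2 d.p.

Social marginal benefit = demand − MEC = 184.72 - 1.91Q.
Set SMB = MC: 184.72 - 1.91Q = 39.05 + 0.24Q → Q* = 67.7535.
The Pigouvian tax equals MEC at Q*: 11.83 + 0.27×67.7535 = 30.1234.

tax = $30.12 per unit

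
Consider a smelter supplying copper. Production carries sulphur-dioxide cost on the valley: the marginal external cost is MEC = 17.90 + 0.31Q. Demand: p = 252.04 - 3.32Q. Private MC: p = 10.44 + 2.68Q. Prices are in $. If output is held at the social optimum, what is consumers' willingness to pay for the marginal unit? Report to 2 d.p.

P = $134.34

Social marginal cost = private MC + MEC = 28.34 + 2.99Q.
Set SMC = demand: 28.34 + 2.99Q = 252.04 - 3.32Q → Q* = 35.4517.
Consumer price on the demand curve at Q*: 252.04 − 3.32×35.4517 = 134.3404.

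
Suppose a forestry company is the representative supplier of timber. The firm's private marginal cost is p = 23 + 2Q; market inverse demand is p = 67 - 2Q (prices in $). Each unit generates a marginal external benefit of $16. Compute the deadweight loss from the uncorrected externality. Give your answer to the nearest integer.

DWL = $32

Market equilibrium (private): 23 + 2Q = 67 - 2Q → Q_m = 11.0000.
Social marginal cost = private MC − MEB = 7 + 2Q.
Set SMC = demand: 7 + 2Q = 67 - 2Q → Q* = 15.0000.
Between Q* and Q_m the wedge demand − SMC runs linearly from 0 to MEB(Q_m), so the loss is a triangle.
DWL = ½ × 4.0000 × 16.0000 = 32.0000.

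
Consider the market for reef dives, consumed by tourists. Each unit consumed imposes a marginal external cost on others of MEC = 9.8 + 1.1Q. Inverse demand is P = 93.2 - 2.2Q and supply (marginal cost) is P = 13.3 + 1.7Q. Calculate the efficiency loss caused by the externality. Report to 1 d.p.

Market equilibrium (private): 13.3 + 1.7Q = 93.2 - 2.2Q → Q_m = 20.4872.
Social marginal benefit = demand − MEC = 83.4 - 3.3Q.
Set SMB = MC: 83.4 - 3.3Q = 13.3 + 1.7Q → Q* = 14.0200.
The welfare-loss triangle has base |Q_m − Q*| and height MEC(Q_m) (the vertical gap between SMB and MC is zero at Q* and MEC at Q_m).
DWL = ½ × 6.4672 × 32.3359 = 104.5614.

DWL = 104.6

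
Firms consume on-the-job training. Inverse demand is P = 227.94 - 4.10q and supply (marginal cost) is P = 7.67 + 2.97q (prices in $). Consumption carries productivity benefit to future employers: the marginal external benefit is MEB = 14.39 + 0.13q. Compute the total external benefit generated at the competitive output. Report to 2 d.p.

$511.42

Market equilibrium (private): 7.67 + 2.97q = 227.94 - 4.10q → q_m = 31.1556.
Total external benefit = ∫₀^{q_m} (14.39 + 0.13q) dq = 14.39×31.1556 + ½×0.13×31.1556² = 511.4227.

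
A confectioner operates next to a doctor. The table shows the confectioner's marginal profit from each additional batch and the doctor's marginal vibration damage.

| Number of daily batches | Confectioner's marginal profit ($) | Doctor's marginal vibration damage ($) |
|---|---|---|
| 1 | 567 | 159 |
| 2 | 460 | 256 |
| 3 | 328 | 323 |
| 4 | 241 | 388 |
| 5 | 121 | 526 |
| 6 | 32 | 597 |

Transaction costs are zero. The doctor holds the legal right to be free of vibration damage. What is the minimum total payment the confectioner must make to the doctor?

Efficient level: marginal profit ≥ marginal vibration damage through level 3, so k* = 3.
With the doctor holding the right, the confectioner must at least compensate total damage at k*: 159 + 256 + 323 = 738.

$738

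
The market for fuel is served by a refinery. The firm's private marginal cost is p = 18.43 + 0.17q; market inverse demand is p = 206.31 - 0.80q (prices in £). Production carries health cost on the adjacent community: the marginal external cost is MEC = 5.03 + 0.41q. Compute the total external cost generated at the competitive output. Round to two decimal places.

£8665.06

Market equilibrium (private): 18.43 + 0.17q = 206.31 - 0.80q → q_m = 193.6907.
Total external cost = ∫₀^{q_m} (5.03 + 0.41q) dq = 5.03×193.6907 + ½×0.41×193.6907² = 8665.0621.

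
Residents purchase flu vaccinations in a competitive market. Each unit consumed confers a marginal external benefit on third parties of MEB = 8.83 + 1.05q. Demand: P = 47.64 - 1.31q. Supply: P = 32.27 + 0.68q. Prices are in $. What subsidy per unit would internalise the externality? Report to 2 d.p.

Social marginal benefit = demand + MEB = 56.47 - 0.26q.
Set SMB = MC: 56.47 - 0.26q = 32.27 + 0.68q → q* = 25.7447.
The Pigouvian subsidy equals MEB at q*: 8.83 + 1.05×25.7447 = 35.8619.

subsidy = $35.86 per unit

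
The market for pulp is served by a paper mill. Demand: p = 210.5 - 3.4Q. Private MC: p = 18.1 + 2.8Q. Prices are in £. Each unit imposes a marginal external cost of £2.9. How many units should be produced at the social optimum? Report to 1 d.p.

Q* = 30.6

Social marginal cost = private MC + MEC = 21.0 + 2.8Q.
Set SMC = demand: 21.0 + 2.8Q = 210.5 - 3.4Q → Q* = 30.5645.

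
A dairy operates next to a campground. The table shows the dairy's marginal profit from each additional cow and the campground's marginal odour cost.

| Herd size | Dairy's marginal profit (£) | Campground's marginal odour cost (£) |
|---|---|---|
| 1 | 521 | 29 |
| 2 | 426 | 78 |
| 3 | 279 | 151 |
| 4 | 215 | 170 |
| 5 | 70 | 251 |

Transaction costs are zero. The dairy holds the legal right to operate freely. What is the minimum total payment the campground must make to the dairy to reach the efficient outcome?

Left alone the dairy would choose level 5 (marginal profit stays positive).
Efficient level: k* = 4 (marginal profit ≥ marginal odour cost through 4).
The campground must at least cover the dairy's forgone profit from cutting 5→4: 70 = 70.

£70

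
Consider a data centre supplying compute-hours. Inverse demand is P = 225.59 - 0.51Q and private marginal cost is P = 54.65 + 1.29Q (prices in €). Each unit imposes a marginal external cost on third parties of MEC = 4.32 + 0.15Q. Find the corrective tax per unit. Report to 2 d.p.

Social marginal cost = private MC + MEC = 58.97 + 1.44Q.
Set SMC = demand: 58.97 + 1.44Q = 225.59 - 0.51Q → Q* = 85.4462.
The Pigouvian tax equals MEC at Q*: 4.32 + 0.15×85.4462 = 17.1369.

tax = €17.14 per unit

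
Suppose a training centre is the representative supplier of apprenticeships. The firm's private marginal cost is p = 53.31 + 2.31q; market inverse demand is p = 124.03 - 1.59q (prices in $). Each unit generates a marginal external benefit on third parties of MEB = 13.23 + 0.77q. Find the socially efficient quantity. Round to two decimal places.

Social marginal cost = private MC − MEB = 40.08 + 1.54q.
Set SMC = demand: 40.08 + 1.54q = 124.03 - 1.59q → q* = 26.8211.

q* = 26.82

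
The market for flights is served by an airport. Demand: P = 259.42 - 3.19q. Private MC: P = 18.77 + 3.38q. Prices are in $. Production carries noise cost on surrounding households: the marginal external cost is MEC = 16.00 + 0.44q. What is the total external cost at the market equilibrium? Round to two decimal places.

$881.22

Market equilibrium (private): 18.77 + 3.38q = 259.42 - 3.19q → q_m = 36.6286.
Total external cost = ∫₀^{q_m} (16.00 + 0.44q) dq = 16.00×36.6286 + ½×0.44×36.6286² = 881.2216.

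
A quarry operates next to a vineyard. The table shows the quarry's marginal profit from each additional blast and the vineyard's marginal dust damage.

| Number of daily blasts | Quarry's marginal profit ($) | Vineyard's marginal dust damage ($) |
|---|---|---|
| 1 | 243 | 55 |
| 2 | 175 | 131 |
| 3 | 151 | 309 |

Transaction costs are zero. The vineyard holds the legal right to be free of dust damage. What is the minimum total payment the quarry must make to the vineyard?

$186

Efficient level: marginal profit ≥ marginal dust damage through level 2, so k* = 2.
With the vineyard holding the right, the quarry must at least compensate total damage at k*: 55 + 131 = 186.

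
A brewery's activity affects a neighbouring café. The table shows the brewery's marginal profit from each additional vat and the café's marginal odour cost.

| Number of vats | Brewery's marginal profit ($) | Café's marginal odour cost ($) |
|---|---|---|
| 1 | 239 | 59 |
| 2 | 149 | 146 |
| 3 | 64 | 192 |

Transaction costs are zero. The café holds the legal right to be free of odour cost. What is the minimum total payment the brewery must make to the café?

$205

Efficient level: marginal profit ≥ marginal odour cost through level 2, so k* = 2.
With the café holding the right, the brewery must at least compensate total damage at k*: 59 + 146 = 205.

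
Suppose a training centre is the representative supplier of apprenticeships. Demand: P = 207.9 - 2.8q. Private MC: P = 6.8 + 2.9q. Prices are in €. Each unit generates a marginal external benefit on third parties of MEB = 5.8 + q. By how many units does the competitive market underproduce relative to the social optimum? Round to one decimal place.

8.7 units

Market equilibrium (private): 6.8 + 2.9q = 207.9 - 2.8q → q_m = 35.2807.
Social marginal cost = private MC − MEB = 1.0 + 1.9q.
Set SMC = demand: 1.0 + 1.9q = 207.9 - 2.8q → q* = 44.0213.
Gap = |35.2807 − 44.0213| = 8.7406.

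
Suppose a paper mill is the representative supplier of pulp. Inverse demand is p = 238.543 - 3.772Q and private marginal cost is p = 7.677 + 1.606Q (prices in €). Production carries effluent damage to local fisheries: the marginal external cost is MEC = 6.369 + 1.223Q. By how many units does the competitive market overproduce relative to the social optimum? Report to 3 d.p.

8.918 units

Market equilibrium (private): 7.677 + 1.606Q = 238.543 - 3.772Q → Q_m = 42.9279.
Social marginal cost = private MC + MEC = 14.046 + 2.829Q.
Set SMC = demand: 14.046 + 2.829Q = 238.543 - 3.772Q → Q* = 34.0095.
Gap = |42.9279 − 34.0095| = 8.9184.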